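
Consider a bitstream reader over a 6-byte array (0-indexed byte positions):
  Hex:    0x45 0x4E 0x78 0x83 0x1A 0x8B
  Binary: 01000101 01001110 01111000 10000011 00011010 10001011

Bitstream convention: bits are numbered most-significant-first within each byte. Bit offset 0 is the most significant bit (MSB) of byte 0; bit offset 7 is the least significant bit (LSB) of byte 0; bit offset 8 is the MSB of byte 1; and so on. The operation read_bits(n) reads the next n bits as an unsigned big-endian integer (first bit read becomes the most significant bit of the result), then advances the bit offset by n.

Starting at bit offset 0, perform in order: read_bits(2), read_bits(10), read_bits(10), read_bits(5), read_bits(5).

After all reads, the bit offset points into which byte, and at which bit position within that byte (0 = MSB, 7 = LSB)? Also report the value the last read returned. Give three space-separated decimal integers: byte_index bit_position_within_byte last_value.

Answer: 4 0 3

Derivation:
Read 1: bits[0:2] width=2 -> value=1 (bin 01); offset now 2 = byte 0 bit 2; 46 bits remain
Read 2: bits[2:12] width=10 -> value=84 (bin 0001010100); offset now 12 = byte 1 bit 4; 36 bits remain
Read 3: bits[12:22] width=10 -> value=926 (bin 1110011110); offset now 22 = byte 2 bit 6; 26 bits remain
Read 4: bits[22:27] width=5 -> value=4 (bin 00100); offset now 27 = byte 3 bit 3; 21 bits remain
Read 5: bits[27:32] width=5 -> value=3 (bin 00011); offset now 32 = byte 4 bit 0; 16 bits remain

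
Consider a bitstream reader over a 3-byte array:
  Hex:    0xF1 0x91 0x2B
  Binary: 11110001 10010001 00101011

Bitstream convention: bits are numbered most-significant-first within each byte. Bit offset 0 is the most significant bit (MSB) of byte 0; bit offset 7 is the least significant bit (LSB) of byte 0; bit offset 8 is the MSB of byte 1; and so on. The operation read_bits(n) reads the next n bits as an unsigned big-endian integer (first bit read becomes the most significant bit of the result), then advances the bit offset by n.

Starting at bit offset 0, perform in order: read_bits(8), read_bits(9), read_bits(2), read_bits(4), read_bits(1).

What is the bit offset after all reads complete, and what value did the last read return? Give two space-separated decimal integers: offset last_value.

Read 1: bits[0:8] width=8 -> value=241 (bin 11110001); offset now 8 = byte 1 bit 0; 16 bits remain
Read 2: bits[8:17] width=9 -> value=290 (bin 100100010); offset now 17 = byte 2 bit 1; 7 bits remain
Read 3: bits[17:19] width=2 -> value=1 (bin 01); offset now 19 = byte 2 bit 3; 5 bits remain
Read 4: bits[19:23] width=4 -> value=5 (bin 0101); offset now 23 = byte 2 bit 7; 1 bits remain
Read 5: bits[23:24] width=1 -> value=1 (bin 1); offset now 24 = byte 3 bit 0; 0 bits remain

Answer: 24 1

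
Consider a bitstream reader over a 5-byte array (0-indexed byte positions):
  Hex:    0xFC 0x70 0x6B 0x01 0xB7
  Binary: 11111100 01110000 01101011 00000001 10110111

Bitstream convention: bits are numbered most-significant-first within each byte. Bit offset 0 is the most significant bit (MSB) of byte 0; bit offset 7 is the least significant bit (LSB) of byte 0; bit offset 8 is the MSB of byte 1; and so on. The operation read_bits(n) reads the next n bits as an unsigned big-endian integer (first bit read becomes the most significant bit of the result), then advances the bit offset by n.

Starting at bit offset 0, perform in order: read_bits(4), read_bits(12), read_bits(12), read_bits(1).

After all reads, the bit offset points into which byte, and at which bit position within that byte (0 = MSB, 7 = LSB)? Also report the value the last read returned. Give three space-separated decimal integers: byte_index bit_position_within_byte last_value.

Answer: 3 5 0

Derivation:
Read 1: bits[0:4] width=4 -> value=15 (bin 1111); offset now 4 = byte 0 bit 4; 36 bits remain
Read 2: bits[4:16] width=12 -> value=3184 (bin 110001110000); offset now 16 = byte 2 bit 0; 24 bits remain
Read 3: bits[16:28] width=12 -> value=1712 (bin 011010110000); offset now 28 = byte 3 bit 4; 12 bits remain
Read 4: bits[28:29] width=1 -> value=0 (bin 0); offset now 29 = byte 3 bit 5; 11 bits remain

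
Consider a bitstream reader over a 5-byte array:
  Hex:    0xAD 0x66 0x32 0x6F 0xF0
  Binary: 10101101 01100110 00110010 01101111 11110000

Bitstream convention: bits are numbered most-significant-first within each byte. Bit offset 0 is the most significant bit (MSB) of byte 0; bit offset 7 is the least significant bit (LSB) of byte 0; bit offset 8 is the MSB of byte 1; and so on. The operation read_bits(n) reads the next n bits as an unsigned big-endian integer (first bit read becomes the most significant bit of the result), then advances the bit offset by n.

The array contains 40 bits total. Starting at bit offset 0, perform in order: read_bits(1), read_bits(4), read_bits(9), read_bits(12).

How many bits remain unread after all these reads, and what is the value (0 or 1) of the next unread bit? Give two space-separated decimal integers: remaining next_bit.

Answer: 14 1

Derivation:
Read 1: bits[0:1] width=1 -> value=1 (bin 1); offset now 1 = byte 0 bit 1; 39 bits remain
Read 2: bits[1:5] width=4 -> value=5 (bin 0101); offset now 5 = byte 0 bit 5; 35 bits remain
Read 3: bits[5:14] width=9 -> value=345 (bin 101011001); offset now 14 = byte 1 bit 6; 26 bits remain
Read 4: bits[14:26] width=12 -> value=2249 (bin 100011001001); offset now 26 = byte 3 bit 2; 14 bits remain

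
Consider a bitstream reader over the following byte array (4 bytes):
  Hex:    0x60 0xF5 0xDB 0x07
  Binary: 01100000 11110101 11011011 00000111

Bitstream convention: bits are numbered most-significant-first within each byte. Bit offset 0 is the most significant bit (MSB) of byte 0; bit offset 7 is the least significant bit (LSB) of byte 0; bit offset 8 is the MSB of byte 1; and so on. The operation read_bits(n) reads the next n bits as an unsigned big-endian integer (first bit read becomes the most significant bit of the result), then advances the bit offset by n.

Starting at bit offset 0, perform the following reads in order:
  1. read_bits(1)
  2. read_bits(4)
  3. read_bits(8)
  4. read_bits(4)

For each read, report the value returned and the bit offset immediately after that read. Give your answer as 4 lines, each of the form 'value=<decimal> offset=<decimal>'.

Read 1: bits[0:1] width=1 -> value=0 (bin 0); offset now 1 = byte 0 bit 1; 31 bits remain
Read 2: bits[1:5] width=4 -> value=12 (bin 1100); offset now 5 = byte 0 bit 5; 27 bits remain
Read 3: bits[5:13] width=8 -> value=30 (bin 00011110); offset now 13 = byte 1 bit 5; 19 bits remain
Read 4: bits[13:17] width=4 -> value=11 (bin 1011); offset now 17 = byte 2 bit 1; 15 bits remain

Answer: value=0 offset=1
value=12 offset=5
value=30 offset=13
value=11 offset=17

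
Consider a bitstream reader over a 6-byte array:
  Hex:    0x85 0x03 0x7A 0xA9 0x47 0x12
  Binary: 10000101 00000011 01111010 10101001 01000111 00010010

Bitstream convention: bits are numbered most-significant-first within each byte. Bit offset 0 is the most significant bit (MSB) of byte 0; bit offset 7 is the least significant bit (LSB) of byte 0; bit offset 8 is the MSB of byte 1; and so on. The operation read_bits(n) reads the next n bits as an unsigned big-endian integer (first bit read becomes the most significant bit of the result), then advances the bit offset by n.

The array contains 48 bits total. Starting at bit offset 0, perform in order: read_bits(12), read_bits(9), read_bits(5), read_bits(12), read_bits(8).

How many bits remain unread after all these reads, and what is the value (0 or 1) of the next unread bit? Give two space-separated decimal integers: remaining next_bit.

Read 1: bits[0:12] width=12 -> value=2128 (bin 100001010000); offset now 12 = byte 1 bit 4; 36 bits remain
Read 2: bits[12:21] width=9 -> value=111 (bin 001101111); offset now 21 = byte 2 bit 5; 27 bits remain
Read 3: bits[21:26] width=5 -> value=10 (bin 01010); offset now 26 = byte 3 bit 2; 22 bits remain
Read 4: bits[26:38] width=12 -> value=2641 (bin 101001010001); offset now 38 = byte 4 bit 6; 10 bits remain
Read 5: bits[38:46] width=8 -> value=196 (bin 11000100); offset now 46 = byte 5 bit 6; 2 bits remain

Answer: 2 1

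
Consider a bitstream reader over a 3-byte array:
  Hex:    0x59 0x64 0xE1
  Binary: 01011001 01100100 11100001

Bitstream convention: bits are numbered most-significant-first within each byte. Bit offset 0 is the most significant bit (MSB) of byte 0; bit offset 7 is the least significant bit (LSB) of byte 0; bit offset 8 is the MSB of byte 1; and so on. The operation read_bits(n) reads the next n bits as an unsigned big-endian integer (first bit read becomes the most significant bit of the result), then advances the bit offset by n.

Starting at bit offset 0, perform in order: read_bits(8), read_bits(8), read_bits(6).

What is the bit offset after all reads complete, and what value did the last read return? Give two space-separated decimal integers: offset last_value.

Read 1: bits[0:8] width=8 -> value=89 (bin 01011001); offset now 8 = byte 1 bit 0; 16 bits remain
Read 2: bits[8:16] width=8 -> value=100 (bin 01100100); offset now 16 = byte 2 bit 0; 8 bits remain
Read 3: bits[16:22] width=6 -> value=56 (bin 111000); offset now 22 = byte 2 bit 6; 2 bits remain

Answer: 22 56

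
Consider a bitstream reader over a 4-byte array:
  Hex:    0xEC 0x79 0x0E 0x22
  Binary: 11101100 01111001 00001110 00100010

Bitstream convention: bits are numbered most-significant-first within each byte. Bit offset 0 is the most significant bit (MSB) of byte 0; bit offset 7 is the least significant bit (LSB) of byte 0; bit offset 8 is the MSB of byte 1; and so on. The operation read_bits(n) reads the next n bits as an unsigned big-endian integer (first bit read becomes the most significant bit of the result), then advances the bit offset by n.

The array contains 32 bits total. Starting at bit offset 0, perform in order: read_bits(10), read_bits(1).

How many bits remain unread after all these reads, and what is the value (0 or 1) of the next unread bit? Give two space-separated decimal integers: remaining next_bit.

Read 1: bits[0:10] width=10 -> value=945 (bin 1110110001); offset now 10 = byte 1 bit 2; 22 bits remain
Read 2: bits[10:11] width=1 -> value=1 (bin 1); offset now 11 = byte 1 bit 3; 21 bits remain

Answer: 21 1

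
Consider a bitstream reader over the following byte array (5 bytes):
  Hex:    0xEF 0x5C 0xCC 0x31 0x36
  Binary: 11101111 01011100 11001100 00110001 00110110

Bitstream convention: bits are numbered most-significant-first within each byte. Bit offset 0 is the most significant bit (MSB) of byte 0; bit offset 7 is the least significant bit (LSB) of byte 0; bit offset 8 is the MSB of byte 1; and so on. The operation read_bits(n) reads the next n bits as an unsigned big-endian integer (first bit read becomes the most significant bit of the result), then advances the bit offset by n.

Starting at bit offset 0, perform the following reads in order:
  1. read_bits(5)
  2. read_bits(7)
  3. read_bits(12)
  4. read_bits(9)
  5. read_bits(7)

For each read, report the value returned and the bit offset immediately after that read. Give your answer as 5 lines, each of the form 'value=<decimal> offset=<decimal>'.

Read 1: bits[0:5] width=5 -> value=29 (bin 11101); offset now 5 = byte 0 bit 5; 35 bits remain
Read 2: bits[5:12] width=7 -> value=117 (bin 1110101); offset now 12 = byte 1 bit 4; 28 bits remain
Read 3: bits[12:24] width=12 -> value=3276 (bin 110011001100); offset now 24 = byte 3 bit 0; 16 bits remain
Read 4: bits[24:33] width=9 -> value=98 (bin 001100010); offset now 33 = byte 4 bit 1; 7 bits remain
Read 5: bits[33:40] width=7 -> value=54 (bin 0110110); offset now 40 = byte 5 bit 0; 0 bits remain

Answer: value=29 offset=5
value=117 offset=12
value=3276 offset=24
value=98 offset=33
value=54 offset=40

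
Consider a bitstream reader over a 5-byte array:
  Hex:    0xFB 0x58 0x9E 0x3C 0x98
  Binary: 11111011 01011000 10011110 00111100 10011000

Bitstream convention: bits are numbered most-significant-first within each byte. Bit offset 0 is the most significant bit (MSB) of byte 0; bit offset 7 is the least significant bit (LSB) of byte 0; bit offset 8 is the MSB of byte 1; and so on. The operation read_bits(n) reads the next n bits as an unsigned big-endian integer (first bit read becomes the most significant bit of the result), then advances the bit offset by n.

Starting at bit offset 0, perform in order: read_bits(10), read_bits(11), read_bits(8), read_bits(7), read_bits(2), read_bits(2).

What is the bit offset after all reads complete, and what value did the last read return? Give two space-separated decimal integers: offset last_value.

Read 1: bits[0:10] width=10 -> value=1005 (bin 1111101101); offset now 10 = byte 1 bit 2; 30 bits remain
Read 2: bits[10:21] width=11 -> value=787 (bin 01100010011); offset now 21 = byte 2 bit 5; 19 bits remain
Read 3: bits[21:29] width=8 -> value=199 (bin 11000111); offset now 29 = byte 3 bit 5; 11 bits remain
Read 4: bits[29:36] width=7 -> value=73 (bin 1001001); offset now 36 = byte 4 bit 4; 4 bits remain
Read 5: bits[36:38] width=2 -> value=2 (bin 10); offset now 38 = byte 4 bit 6; 2 bits remain
Read 6: bits[38:40] width=2 -> value=0 (bin 00); offset now 40 = byte 5 bit 0; 0 bits remain

Answer: 40 0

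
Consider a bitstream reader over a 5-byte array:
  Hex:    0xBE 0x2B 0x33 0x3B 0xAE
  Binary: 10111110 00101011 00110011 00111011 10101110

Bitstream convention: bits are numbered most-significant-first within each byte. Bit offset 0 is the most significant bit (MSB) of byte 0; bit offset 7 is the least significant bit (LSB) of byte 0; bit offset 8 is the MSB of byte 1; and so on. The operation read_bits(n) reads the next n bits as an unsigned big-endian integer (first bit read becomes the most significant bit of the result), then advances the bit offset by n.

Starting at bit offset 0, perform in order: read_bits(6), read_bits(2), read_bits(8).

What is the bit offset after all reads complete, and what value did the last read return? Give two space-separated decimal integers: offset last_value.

Answer: 16 43

Derivation:
Read 1: bits[0:6] width=6 -> value=47 (bin 101111); offset now 6 = byte 0 bit 6; 34 bits remain
Read 2: bits[6:8] width=2 -> value=2 (bin 10); offset now 8 = byte 1 bit 0; 32 bits remain
Read 3: bits[8:16] width=8 -> value=43 (bin 00101011); offset now 16 = byte 2 bit 0; 24 bits remain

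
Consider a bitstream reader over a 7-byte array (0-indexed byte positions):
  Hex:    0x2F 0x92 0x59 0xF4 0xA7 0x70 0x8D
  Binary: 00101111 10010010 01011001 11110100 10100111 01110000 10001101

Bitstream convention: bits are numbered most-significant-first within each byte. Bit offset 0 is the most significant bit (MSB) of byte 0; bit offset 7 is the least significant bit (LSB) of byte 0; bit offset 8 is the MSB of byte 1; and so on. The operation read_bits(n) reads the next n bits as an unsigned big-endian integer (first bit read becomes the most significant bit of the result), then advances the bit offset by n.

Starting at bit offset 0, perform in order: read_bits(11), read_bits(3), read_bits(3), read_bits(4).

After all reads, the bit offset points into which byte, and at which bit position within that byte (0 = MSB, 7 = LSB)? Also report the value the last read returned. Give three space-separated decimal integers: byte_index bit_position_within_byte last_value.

Answer: 2 5 11

Derivation:
Read 1: bits[0:11] width=11 -> value=380 (bin 00101111100); offset now 11 = byte 1 bit 3; 45 bits remain
Read 2: bits[11:14] width=3 -> value=4 (bin 100); offset now 14 = byte 1 bit 6; 42 bits remain
Read 3: bits[14:17] width=3 -> value=4 (bin 100); offset now 17 = byte 2 bit 1; 39 bits remain
Read 4: bits[17:21] width=4 -> value=11 (bin 1011); offset now 21 = byte 2 bit 5; 35 bits remain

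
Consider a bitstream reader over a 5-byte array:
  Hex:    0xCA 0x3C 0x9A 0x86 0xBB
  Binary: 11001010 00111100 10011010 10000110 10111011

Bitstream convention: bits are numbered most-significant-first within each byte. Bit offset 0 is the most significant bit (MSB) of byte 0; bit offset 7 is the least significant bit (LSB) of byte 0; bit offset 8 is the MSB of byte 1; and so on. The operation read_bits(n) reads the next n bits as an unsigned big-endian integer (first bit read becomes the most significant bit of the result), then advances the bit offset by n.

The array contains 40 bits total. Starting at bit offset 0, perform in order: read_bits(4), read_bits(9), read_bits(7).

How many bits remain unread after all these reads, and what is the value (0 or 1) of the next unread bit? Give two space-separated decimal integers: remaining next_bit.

Read 1: bits[0:4] width=4 -> value=12 (bin 1100); offset now 4 = byte 0 bit 4; 36 bits remain
Read 2: bits[4:13] width=9 -> value=327 (bin 101000111); offset now 13 = byte 1 bit 5; 27 bits remain
Read 3: bits[13:20] width=7 -> value=73 (bin 1001001); offset now 20 = byte 2 bit 4; 20 bits remain

Answer: 20 1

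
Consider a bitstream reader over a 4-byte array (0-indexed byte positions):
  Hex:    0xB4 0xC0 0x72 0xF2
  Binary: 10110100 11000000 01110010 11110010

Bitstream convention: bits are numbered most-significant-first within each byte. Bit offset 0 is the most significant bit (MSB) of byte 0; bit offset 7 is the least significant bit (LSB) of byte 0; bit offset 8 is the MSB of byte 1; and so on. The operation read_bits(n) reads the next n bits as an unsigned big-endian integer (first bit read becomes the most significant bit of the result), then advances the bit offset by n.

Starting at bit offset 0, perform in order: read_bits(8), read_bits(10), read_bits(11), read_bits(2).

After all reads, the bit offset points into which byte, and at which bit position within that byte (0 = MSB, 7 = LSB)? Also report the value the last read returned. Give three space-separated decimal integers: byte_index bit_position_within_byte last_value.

Read 1: bits[0:8] width=8 -> value=180 (bin 10110100); offset now 8 = byte 1 bit 0; 24 bits remain
Read 2: bits[8:18] width=10 -> value=769 (bin 1100000001); offset now 18 = byte 2 bit 2; 14 bits remain
Read 3: bits[18:29] width=11 -> value=1630 (bin 11001011110); offset now 29 = byte 3 bit 5; 3 bits remain
Read 4: bits[29:31] width=2 -> value=1 (bin 01); offset now 31 = byte 3 bit 7; 1 bits remain

Answer: 3 7 1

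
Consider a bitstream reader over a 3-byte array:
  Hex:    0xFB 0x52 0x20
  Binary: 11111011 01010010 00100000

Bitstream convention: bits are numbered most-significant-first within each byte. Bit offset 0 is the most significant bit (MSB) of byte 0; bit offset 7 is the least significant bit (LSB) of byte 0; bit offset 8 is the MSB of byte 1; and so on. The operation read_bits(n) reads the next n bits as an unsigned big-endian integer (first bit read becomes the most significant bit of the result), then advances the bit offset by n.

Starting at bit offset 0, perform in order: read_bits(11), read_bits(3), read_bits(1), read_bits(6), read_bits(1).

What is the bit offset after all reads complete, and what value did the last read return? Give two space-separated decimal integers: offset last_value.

Answer: 22 0

Derivation:
Read 1: bits[0:11] width=11 -> value=2010 (bin 11111011010); offset now 11 = byte 1 bit 3; 13 bits remain
Read 2: bits[11:14] width=3 -> value=4 (bin 100); offset now 14 = byte 1 bit 6; 10 bits remain
Read 3: bits[14:15] width=1 -> value=1 (bin 1); offset now 15 = byte 1 bit 7; 9 bits remain
Read 4: bits[15:21] width=6 -> value=4 (bin 000100); offset now 21 = byte 2 bit 5; 3 bits remain
Read 5: bits[21:22] width=1 -> value=0 (bin 0); offset now 22 = byte 2 bit 6; 2 bits remain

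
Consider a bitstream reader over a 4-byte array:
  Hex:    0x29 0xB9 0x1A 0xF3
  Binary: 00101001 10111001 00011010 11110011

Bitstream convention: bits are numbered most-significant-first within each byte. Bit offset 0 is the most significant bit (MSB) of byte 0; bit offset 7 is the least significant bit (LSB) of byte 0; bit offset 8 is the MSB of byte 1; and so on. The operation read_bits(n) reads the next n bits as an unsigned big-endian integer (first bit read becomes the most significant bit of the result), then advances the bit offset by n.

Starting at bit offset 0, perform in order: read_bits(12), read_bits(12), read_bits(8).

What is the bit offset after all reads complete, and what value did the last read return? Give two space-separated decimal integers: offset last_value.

Answer: 32 243

Derivation:
Read 1: bits[0:12] width=12 -> value=667 (bin 001010011011); offset now 12 = byte 1 bit 4; 20 bits remain
Read 2: bits[12:24] width=12 -> value=2330 (bin 100100011010); offset now 24 = byte 3 bit 0; 8 bits remain
Read 3: bits[24:32] width=8 -> value=243 (bin 11110011); offset now 32 = byte 4 bit 0; 0 bits remain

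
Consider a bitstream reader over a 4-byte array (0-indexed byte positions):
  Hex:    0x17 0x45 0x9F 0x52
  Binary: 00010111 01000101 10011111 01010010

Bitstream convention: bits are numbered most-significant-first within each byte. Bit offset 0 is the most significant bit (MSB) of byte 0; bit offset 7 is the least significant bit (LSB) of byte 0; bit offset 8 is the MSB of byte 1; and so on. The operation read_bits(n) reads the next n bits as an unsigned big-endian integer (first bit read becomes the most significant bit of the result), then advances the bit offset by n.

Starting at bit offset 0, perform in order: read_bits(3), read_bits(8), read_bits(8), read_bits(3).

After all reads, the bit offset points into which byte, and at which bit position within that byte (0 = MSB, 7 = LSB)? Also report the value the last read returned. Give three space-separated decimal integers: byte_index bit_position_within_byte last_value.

Answer: 2 6 7

Derivation:
Read 1: bits[0:3] width=3 -> value=0 (bin 000); offset now 3 = byte 0 bit 3; 29 bits remain
Read 2: bits[3:11] width=8 -> value=186 (bin 10111010); offset now 11 = byte 1 bit 3; 21 bits remain
Read 3: bits[11:19] width=8 -> value=44 (bin 00101100); offset now 19 = byte 2 bit 3; 13 bits remain
Read 4: bits[19:22] width=3 -> value=7 (bin 111); offset now 22 = byte 2 bit 6; 10 bits remain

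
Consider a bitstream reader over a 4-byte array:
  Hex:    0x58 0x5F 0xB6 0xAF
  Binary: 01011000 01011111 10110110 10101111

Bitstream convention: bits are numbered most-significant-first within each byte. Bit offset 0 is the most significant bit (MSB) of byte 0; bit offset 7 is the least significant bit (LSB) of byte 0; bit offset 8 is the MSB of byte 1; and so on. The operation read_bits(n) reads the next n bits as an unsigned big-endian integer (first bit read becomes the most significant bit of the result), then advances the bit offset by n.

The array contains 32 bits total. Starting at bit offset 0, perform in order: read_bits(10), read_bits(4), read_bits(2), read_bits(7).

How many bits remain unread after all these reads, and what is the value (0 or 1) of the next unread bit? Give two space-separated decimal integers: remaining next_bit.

Read 1: bits[0:10] width=10 -> value=353 (bin 0101100001); offset now 10 = byte 1 bit 2; 22 bits remain
Read 2: bits[10:14] width=4 -> value=7 (bin 0111); offset now 14 = byte 1 bit 6; 18 bits remain
Read 3: bits[14:16] width=2 -> value=3 (bin 11); offset now 16 = byte 2 bit 0; 16 bits remain
Read 4: bits[16:23] width=7 -> value=91 (bin 1011011); offset now 23 = byte 2 bit 7; 9 bits remain

Answer: 9 0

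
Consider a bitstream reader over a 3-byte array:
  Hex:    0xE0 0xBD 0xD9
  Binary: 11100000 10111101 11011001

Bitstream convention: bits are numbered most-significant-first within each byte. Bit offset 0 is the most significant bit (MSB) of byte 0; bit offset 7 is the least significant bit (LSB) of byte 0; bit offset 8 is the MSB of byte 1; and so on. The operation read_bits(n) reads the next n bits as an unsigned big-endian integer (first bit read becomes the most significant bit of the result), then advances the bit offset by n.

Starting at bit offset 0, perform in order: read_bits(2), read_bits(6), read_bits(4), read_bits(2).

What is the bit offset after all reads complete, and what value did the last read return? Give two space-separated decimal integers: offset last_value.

Answer: 14 3

Derivation:
Read 1: bits[0:2] width=2 -> value=3 (bin 11); offset now 2 = byte 0 bit 2; 22 bits remain
Read 2: bits[2:8] width=6 -> value=32 (bin 100000); offset now 8 = byte 1 bit 0; 16 bits remain
Read 3: bits[8:12] width=4 -> value=11 (bin 1011); offset now 12 = byte 1 bit 4; 12 bits remain
Read 4: bits[12:14] width=2 -> value=3 (bin 11); offset now 14 = byte 1 bit 6; 10 bits remain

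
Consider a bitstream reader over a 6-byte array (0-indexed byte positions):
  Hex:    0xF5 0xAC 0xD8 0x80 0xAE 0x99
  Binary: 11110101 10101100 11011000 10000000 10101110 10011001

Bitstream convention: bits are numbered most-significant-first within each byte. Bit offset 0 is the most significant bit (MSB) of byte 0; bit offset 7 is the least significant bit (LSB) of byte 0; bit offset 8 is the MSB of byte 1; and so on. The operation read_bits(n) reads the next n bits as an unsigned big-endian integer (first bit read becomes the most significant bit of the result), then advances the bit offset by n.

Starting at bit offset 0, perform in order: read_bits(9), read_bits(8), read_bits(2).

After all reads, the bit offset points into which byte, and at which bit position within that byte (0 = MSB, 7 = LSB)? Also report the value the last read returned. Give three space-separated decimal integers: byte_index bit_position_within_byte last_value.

Answer: 2 3 2

Derivation:
Read 1: bits[0:9] width=9 -> value=491 (bin 111101011); offset now 9 = byte 1 bit 1; 39 bits remain
Read 2: bits[9:17] width=8 -> value=89 (bin 01011001); offset now 17 = byte 2 bit 1; 31 bits remain
Read 3: bits[17:19] width=2 -> value=2 (bin 10); offset now 19 = byte 2 bit 3; 29 bits remain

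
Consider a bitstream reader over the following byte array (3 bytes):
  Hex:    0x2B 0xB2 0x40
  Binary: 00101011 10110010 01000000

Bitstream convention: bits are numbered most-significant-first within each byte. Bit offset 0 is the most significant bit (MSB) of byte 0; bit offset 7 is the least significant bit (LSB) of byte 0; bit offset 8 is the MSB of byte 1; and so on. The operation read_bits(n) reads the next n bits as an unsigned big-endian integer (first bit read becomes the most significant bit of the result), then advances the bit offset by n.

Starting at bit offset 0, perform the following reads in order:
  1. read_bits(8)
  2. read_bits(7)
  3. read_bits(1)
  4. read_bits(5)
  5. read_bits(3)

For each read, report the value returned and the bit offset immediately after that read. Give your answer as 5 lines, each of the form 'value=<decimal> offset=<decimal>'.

Read 1: bits[0:8] width=8 -> value=43 (bin 00101011); offset now 8 = byte 1 bit 0; 16 bits remain
Read 2: bits[8:15] width=7 -> value=89 (bin 1011001); offset now 15 = byte 1 bit 7; 9 bits remain
Read 3: bits[15:16] width=1 -> value=0 (bin 0); offset now 16 = byte 2 bit 0; 8 bits remain
Read 4: bits[16:21] width=5 -> value=8 (bin 01000); offset now 21 = byte 2 bit 5; 3 bits remain
Read 5: bits[21:24] width=3 -> value=0 (bin 000); offset now 24 = byte 3 bit 0; 0 bits remain

Answer: value=43 offset=8
value=89 offset=15
value=0 offset=16
value=8 offset=21
value=0 offset=24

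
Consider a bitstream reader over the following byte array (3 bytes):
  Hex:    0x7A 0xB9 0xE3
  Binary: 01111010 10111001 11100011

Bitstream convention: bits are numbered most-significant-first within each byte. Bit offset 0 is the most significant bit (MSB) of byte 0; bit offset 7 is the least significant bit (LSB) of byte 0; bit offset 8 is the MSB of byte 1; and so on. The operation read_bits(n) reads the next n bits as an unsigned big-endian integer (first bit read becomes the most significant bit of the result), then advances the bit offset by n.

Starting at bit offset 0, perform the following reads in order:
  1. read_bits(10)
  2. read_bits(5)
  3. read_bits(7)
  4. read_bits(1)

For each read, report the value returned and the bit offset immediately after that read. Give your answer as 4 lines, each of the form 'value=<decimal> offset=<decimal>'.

Read 1: bits[0:10] width=10 -> value=490 (bin 0111101010); offset now 10 = byte 1 bit 2; 14 bits remain
Read 2: bits[10:15] width=5 -> value=28 (bin 11100); offset now 15 = byte 1 bit 7; 9 bits remain
Read 3: bits[15:22] width=7 -> value=120 (bin 1111000); offset now 22 = byte 2 bit 6; 2 bits remain
Read 4: bits[22:23] width=1 -> value=1 (bin 1); offset now 23 = byte 2 bit 7; 1 bits remain

Answer: value=490 offset=10
value=28 offset=15
value=120 offset=22
value=1 offset=23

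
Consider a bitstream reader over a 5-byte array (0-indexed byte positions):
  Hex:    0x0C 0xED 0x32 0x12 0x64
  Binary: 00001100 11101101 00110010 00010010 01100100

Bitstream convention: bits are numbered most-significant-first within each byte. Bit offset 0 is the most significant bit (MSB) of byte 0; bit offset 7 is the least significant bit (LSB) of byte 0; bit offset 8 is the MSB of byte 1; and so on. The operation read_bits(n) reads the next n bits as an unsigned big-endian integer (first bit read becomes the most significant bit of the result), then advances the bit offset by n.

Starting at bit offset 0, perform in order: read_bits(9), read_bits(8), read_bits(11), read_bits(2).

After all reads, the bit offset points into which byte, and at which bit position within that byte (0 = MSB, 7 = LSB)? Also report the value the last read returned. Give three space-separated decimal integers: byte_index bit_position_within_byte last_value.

Answer: 3 6 0

Derivation:
Read 1: bits[0:9] width=9 -> value=25 (bin 000011001); offset now 9 = byte 1 bit 1; 31 bits remain
Read 2: bits[9:17] width=8 -> value=218 (bin 11011010); offset now 17 = byte 2 bit 1; 23 bits remain
Read 3: bits[17:28] width=11 -> value=801 (bin 01100100001); offset now 28 = byte 3 bit 4; 12 bits remain
Read 4: bits[28:30] width=2 -> value=0 (bin 00); offset now 30 = byte 3 bit 6; 10 bits remain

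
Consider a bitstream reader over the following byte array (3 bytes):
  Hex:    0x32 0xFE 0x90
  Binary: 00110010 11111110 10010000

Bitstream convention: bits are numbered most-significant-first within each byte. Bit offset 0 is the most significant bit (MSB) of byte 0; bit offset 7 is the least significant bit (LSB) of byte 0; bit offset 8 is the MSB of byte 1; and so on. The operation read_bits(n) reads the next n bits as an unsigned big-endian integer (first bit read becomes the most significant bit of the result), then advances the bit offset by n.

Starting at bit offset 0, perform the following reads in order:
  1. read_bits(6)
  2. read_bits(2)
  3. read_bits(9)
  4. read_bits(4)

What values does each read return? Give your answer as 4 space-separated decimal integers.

Answer: 12 2 509 2

Derivation:
Read 1: bits[0:6] width=6 -> value=12 (bin 001100); offset now 6 = byte 0 bit 6; 18 bits remain
Read 2: bits[6:8] width=2 -> value=2 (bin 10); offset now 8 = byte 1 bit 0; 16 bits remain
Read 3: bits[8:17] width=9 -> value=509 (bin 111111101); offset now 17 = byte 2 bit 1; 7 bits remain
Read 4: bits[17:21] width=4 -> value=2 (bin 0010); offset now 21 = byte 2 bit 5; 3 bits remain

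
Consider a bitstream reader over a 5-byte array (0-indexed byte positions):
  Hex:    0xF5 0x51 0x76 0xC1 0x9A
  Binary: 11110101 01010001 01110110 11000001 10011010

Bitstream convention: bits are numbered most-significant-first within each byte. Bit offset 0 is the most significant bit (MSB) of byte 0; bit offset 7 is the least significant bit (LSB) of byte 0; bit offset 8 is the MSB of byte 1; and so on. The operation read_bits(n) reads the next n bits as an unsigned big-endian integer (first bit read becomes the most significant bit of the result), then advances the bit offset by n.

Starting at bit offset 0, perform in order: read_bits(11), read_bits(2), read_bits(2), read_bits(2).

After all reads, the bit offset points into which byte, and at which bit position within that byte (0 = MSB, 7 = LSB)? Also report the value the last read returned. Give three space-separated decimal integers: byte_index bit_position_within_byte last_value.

Answer: 2 1 2

Derivation:
Read 1: bits[0:11] width=11 -> value=1962 (bin 11110101010); offset now 11 = byte 1 bit 3; 29 bits remain
Read 2: bits[11:13] width=2 -> value=2 (bin 10); offset now 13 = byte 1 bit 5; 27 bits remain
Read 3: bits[13:15] width=2 -> value=0 (bin 00); offset now 15 = byte 1 bit 7; 25 bits remain
Read 4: bits[15:17] width=2 -> value=2 (bin 10); offset now 17 = byte 2 bit 1; 23 bits remain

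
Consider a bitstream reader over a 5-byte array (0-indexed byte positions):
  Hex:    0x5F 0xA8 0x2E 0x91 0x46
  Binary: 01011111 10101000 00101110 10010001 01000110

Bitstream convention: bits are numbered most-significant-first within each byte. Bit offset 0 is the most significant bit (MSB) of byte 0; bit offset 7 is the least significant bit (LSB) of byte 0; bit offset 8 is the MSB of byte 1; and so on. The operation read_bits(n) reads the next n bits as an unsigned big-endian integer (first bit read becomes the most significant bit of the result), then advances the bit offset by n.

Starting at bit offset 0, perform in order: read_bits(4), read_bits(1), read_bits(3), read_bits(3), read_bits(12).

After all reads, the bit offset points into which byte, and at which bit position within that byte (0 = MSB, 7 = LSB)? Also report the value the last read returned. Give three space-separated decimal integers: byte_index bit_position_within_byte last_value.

Answer: 2 7 1047

Derivation:
Read 1: bits[0:4] width=4 -> value=5 (bin 0101); offset now 4 = byte 0 bit 4; 36 bits remain
Read 2: bits[4:5] width=1 -> value=1 (bin 1); offset now 5 = byte 0 bit 5; 35 bits remain
Read 3: bits[5:8] width=3 -> value=7 (bin 111); offset now 8 = byte 1 bit 0; 32 bits remain
Read 4: bits[8:11] width=3 -> value=5 (bin 101); offset now 11 = byte 1 bit 3; 29 bits remain
Read 5: bits[11:23] width=12 -> value=1047 (bin 010000010111); offset now 23 = byte 2 bit 7; 17 bits remain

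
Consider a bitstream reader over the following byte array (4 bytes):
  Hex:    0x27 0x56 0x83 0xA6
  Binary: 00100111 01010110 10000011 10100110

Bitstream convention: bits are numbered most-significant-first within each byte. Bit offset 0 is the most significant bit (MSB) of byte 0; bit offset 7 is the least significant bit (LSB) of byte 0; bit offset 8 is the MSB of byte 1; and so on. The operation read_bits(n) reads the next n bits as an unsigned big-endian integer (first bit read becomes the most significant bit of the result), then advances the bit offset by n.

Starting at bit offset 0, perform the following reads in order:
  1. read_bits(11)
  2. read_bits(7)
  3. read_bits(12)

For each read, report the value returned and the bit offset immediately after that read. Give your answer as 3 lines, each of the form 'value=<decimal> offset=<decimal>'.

Answer: value=314 offset=11
value=90 offset=18
value=233 offset=30

Derivation:
Read 1: bits[0:11] width=11 -> value=314 (bin 00100111010); offset now 11 = byte 1 bit 3; 21 bits remain
Read 2: bits[11:18] width=7 -> value=90 (bin 1011010); offset now 18 = byte 2 bit 2; 14 bits remain
Read 3: bits[18:30] width=12 -> value=233 (bin 000011101001); offset now 30 = byte 3 bit 6; 2 bits remain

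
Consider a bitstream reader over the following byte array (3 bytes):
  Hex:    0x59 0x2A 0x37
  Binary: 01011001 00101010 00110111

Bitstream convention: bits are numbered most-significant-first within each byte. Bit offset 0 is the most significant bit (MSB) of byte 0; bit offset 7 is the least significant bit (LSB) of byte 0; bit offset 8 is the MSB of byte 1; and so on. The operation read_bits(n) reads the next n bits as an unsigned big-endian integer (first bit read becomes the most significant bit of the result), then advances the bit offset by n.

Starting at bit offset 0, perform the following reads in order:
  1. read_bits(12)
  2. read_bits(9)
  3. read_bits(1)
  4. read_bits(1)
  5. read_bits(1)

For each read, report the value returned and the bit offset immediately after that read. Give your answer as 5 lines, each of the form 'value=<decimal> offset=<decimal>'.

Answer: value=1426 offset=12
value=326 offset=21
value=1 offset=22
value=1 offset=23
value=1 offset=24

Derivation:
Read 1: bits[0:12] width=12 -> value=1426 (bin 010110010010); offset now 12 = byte 1 bit 4; 12 bits remain
Read 2: bits[12:21] width=9 -> value=326 (bin 101000110); offset now 21 = byte 2 bit 5; 3 bits remain
Read 3: bits[21:22] width=1 -> value=1 (bin 1); offset now 22 = byte 2 bit 6; 2 bits remain
Read 4: bits[22:23] width=1 -> value=1 (bin 1); offset now 23 = byte 2 bit 7; 1 bits remain
Read 5: bits[23:24] width=1 -> value=1 (bin 1); offset now 24 = byte 3 bit 0; 0 bits remain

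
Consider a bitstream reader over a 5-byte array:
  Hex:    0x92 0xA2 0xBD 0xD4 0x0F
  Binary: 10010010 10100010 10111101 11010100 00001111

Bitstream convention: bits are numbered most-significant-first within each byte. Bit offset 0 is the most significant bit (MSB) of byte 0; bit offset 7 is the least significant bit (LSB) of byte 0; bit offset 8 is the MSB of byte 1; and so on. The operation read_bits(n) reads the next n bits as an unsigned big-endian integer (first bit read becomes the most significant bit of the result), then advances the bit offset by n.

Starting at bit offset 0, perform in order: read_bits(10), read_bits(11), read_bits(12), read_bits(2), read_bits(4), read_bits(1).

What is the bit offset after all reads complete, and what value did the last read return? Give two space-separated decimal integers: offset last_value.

Answer: 40 1

Derivation:
Read 1: bits[0:10] width=10 -> value=586 (bin 1001001010); offset now 10 = byte 1 bit 2; 30 bits remain
Read 2: bits[10:21] width=11 -> value=1111 (bin 10001010111); offset now 21 = byte 2 bit 5; 19 bits remain
Read 3: bits[21:33] width=12 -> value=2984 (bin 101110101000); offset now 33 = byte 4 bit 1; 7 bits remain
Read 4: bits[33:35] width=2 -> value=0 (bin 00); offset now 35 = byte 4 bit 3; 5 bits remain
Read 5: bits[35:39] width=4 -> value=7 (bin 0111); offset now 39 = byte 4 bit 7; 1 bits remain
Read 6: bits[39:40] width=1 -> value=1 (bin 1); offset now 40 = byte 5 bit 0; 0 bits remain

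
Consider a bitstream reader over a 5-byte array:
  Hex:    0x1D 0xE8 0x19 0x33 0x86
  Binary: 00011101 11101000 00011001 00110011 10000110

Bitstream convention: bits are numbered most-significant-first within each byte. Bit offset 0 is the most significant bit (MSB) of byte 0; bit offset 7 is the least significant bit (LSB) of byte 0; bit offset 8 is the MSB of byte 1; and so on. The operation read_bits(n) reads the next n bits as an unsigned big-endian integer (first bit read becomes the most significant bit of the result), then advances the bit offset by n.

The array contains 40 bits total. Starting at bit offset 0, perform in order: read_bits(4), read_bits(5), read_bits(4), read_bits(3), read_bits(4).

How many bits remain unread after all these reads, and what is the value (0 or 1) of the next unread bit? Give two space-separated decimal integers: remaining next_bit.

Answer: 20 1

Derivation:
Read 1: bits[0:4] width=4 -> value=1 (bin 0001); offset now 4 = byte 0 bit 4; 36 bits remain
Read 2: bits[4:9] width=5 -> value=27 (bin 11011); offset now 9 = byte 1 bit 1; 31 bits remain
Read 3: bits[9:13] width=4 -> value=13 (bin 1101); offset now 13 = byte 1 bit 5; 27 bits remain
Read 4: bits[13:16] width=3 -> value=0 (bin 000); offset now 16 = byte 2 bit 0; 24 bits remain
Read 5: bits[16:20] width=4 -> value=1 (bin 0001); offset now 20 = byte 2 bit 4; 20 bits remain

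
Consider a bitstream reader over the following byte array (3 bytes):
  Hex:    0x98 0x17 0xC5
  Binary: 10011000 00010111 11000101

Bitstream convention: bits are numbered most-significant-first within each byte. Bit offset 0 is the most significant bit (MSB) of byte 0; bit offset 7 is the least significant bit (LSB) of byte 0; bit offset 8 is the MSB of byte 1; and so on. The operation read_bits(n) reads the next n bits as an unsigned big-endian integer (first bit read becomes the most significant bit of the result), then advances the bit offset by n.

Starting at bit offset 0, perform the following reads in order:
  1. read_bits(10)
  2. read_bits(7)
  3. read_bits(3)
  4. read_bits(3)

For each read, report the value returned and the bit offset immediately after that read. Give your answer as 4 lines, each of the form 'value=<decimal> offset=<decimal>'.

Answer: value=608 offset=10
value=47 offset=17
value=4 offset=20
value=2 offset=23

Derivation:
Read 1: bits[0:10] width=10 -> value=608 (bin 1001100000); offset now 10 = byte 1 bit 2; 14 bits remain
Read 2: bits[10:17] width=7 -> value=47 (bin 0101111); offset now 17 = byte 2 bit 1; 7 bits remain
Read 3: bits[17:20] width=3 -> value=4 (bin 100); offset now 20 = byte 2 bit 4; 4 bits remain
Read 4: bits[20:23] width=3 -> value=2 (bin 010); offset now 23 = byte 2 bit 7; 1 bits remain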